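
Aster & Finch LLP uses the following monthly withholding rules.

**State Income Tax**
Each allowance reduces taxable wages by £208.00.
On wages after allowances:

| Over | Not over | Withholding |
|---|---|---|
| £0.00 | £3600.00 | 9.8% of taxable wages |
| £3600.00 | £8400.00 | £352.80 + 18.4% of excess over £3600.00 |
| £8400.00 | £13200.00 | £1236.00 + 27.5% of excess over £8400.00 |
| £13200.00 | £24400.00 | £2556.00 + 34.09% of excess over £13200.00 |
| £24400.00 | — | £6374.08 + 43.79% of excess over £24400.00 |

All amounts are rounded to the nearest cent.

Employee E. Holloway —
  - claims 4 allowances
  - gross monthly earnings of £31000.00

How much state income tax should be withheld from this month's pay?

State Income Tax: taxable = £31000.00 − 4×£208.00 = £30168.00
  £6374.08 + 43.79% × (£30168.00 − £24400.00) = £6374.08 + 43.79% × £5768.00 = £8899.89

£8899.89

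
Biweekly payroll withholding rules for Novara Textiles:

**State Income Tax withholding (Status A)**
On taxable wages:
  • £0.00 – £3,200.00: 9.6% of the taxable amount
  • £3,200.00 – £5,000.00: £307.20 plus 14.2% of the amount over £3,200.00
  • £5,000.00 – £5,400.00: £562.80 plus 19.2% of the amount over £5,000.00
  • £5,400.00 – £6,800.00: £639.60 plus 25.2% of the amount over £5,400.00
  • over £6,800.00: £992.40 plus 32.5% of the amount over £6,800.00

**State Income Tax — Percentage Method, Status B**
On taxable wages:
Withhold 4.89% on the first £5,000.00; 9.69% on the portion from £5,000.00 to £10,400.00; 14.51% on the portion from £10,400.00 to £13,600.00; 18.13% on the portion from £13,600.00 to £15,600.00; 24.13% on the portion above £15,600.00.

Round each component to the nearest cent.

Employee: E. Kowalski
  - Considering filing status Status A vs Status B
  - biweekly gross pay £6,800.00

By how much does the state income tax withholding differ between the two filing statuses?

State Income Tax (Status A): taxable = £6,800.00
  £639.60 + 25.2% × (£6,800.00 − £5,400.00) = £639.60 + 25.2% × £1,400.00 = £992.40
State Income Tax (Status B): taxable = £6,800.00
  £244.50 + 9.69% × (£6,800.00 − £5,000.00) = £244.50 + 9.69% × £1,800.00 = £418.92
Difference: |£992.40 − £418.92| = £573.48 (higher under Status A)

£573.48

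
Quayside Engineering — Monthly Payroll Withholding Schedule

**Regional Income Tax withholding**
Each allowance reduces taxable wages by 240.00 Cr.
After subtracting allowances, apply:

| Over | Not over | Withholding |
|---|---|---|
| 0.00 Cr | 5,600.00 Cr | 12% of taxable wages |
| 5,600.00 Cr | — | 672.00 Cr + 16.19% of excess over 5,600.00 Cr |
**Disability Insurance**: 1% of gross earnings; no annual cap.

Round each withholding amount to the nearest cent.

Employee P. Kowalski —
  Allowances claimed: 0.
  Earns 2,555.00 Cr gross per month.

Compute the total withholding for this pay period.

Regional Income Tax: taxable = 2,555.00 Cr
  12% × 2,555.00 Cr = 306.60 Cr
Disability Insurance: 1% × 2,555.00 Cr = 25.55 Cr
Total: 306.60 Cr + 25.55 Cr = 332.15 Cr

332.15 Cr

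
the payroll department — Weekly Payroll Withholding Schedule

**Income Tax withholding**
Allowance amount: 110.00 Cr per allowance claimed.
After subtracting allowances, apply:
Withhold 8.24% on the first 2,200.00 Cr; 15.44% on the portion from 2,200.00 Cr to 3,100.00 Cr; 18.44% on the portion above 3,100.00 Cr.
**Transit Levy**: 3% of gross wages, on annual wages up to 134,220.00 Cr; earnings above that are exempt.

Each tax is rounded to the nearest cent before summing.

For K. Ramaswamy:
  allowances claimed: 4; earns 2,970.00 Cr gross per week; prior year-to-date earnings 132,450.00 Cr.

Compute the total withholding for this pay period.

285.33 Cr

Income Tax: taxable = 2,970.00 Cr − 4×110.00 Cr = 2,530.00 Cr
  181.28 Cr + 15.44% × (2,530.00 Cr − 2,200.00 Cr) = 181.28 Cr + 15.44% × 330.00 Cr = 232.23 Cr
Transit Levy: cap 134,220.00 Cr − YTD 132,450.00 Cr = 1,770.00 Cr subject; 3% × 1,770.00 Cr = 53.10 Cr
Total: 232.23 Cr + 53.10 Cr = 285.33 Cr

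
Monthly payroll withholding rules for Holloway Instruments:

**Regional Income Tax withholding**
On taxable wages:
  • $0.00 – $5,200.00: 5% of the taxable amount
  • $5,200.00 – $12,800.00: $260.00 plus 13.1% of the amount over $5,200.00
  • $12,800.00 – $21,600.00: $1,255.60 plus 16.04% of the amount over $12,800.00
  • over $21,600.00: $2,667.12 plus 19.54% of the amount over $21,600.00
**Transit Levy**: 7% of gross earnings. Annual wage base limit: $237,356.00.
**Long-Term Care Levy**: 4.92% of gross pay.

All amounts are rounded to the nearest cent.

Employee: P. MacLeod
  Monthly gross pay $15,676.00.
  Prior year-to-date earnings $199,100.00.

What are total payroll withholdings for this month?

$3,585.49

Regional Income Tax: taxable = $15,676.00
  $1,255.60 + 16.04% × ($15,676.00 − $12,800.00) = $1,255.60 + 16.04% × $2,876.00 = $1,716.91
Transit Levy: 7% × $15,676.00 = $1,097.32
Long-Term Care Levy: 4.92% × $15,676.00 = $771.26
Total: $1,716.91 + $1,097.32 + $771.26 = $3,585.49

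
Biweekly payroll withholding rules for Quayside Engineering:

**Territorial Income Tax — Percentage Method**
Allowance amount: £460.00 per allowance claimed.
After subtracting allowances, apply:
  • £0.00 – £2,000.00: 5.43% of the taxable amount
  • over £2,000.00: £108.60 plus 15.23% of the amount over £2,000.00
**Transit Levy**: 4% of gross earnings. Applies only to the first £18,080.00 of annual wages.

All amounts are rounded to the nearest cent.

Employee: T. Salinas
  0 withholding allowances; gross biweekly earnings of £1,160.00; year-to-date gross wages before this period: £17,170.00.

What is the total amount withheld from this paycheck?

Territorial Income Tax: taxable = £1,160.00
  5.43% × £1,160.00 = £62.99
Transit Levy: cap £18,080.00 − YTD £17,170.00 = £910.00 subject; 4% × £910.00 = £36.40
Total: £62.99 + £36.40 = £99.39

£99.39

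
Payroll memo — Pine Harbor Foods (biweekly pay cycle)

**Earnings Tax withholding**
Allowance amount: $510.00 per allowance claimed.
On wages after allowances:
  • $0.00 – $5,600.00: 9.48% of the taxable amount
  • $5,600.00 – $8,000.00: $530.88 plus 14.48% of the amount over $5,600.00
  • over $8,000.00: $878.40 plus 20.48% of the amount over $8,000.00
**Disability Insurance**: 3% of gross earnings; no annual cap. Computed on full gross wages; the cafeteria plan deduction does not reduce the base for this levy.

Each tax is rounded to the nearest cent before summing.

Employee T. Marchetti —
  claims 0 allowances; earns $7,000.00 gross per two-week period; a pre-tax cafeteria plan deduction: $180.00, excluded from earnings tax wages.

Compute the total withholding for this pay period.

$917.54

Earnings Tax: taxable = $7,000.00 − $180.00 = $6,820.00
  $530.88 + 14.48% × ($6,820.00 − $5,600.00) = $530.88 + 14.48% × $1,220.00 = $707.54
Disability Insurance: 3% × $7,000.00 = $210.00
Total: $707.54 + $210.00 = $917.54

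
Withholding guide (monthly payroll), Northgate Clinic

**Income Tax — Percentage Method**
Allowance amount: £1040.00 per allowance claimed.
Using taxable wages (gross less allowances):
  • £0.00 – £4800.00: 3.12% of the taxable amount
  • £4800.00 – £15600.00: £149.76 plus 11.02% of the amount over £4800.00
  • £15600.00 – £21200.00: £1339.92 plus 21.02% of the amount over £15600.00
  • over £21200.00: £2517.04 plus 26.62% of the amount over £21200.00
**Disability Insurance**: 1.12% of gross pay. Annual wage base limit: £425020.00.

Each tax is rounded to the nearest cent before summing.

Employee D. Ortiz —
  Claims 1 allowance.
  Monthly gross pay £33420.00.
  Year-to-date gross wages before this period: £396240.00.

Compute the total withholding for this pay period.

£5815.50

Income Tax: taxable = £33420.00 − 1×£1040.00 = £32380.00
  £2517.04 + 26.62% × (£32380.00 − £21200.00) = £2517.04 + 26.62% × £11180.00 = £5493.16
Disability Insurance: cap £425020.00 − YTD £396240.00 = £28780.00 subject; 1.12% × £28780.00 = £322.34
Total: £5493.16 + £322.34 = £5815.50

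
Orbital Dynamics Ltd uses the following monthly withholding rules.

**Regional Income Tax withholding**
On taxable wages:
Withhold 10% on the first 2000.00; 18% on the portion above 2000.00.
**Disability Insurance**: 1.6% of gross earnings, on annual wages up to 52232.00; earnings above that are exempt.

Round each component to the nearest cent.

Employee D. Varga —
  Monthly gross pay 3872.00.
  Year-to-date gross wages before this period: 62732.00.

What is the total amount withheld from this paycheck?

536.96

Regional Income Tax: taxable = 3872.00
  200.00 + 18% × (3872.00 − 2000.00) = 200.00 + 18% × 1872.00 = 536.96
Disability Insurance: YTD 62732.00 ≥ cap 52232.00 → 0.00
Total: 536.96 + 0.00 = 536.96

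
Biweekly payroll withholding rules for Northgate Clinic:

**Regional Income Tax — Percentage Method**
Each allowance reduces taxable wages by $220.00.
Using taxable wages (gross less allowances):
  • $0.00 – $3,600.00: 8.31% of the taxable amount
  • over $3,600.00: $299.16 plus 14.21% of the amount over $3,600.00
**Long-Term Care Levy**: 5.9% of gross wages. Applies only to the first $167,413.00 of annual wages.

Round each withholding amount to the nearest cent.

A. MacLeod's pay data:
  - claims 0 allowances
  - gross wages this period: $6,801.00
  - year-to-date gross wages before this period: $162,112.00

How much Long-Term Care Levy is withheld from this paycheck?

Long-Term Care Levy: cap $167,413.00 − YTD $162,112.00 = $5,301.00 subject; 5.9% × $5,301.00 = $312.76

$312.76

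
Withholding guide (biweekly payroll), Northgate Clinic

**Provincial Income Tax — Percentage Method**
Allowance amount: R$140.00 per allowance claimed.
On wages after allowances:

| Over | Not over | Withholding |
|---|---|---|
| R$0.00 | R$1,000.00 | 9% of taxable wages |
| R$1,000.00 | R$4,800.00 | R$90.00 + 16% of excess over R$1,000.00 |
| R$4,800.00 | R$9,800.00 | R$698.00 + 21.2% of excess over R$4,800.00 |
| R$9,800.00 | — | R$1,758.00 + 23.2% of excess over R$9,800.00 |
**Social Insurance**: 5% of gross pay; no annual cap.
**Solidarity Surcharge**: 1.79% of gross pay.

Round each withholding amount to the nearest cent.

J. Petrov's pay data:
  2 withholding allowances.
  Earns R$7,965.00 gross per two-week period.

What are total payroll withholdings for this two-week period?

R$1,850.44

Provincial Income Tax: taxable = R$7,965.00 − 2×R$140.00 = R$7,685.00
  R$698.00 + 21.2% × (R$7,685.00 − R$4,800.00) = R$698.00 + 21.2% × R$2,885.00 = R$1,309.62
Social Insurance: 5% × R$7,965.00 = R$398.25
Solidarity Surcharge: 1.79% × R$7,965.00 = R$142.57
Total: R$1,309.62 + R$398.25 + R$142.57 = R$1,850.44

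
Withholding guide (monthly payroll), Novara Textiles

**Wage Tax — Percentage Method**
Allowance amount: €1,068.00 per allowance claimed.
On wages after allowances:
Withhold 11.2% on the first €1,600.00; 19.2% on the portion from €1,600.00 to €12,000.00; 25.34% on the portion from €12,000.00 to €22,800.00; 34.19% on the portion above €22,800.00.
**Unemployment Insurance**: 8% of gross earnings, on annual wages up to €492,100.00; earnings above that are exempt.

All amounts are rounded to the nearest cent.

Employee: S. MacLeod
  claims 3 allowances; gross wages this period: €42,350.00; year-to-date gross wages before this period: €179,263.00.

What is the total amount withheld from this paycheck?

€13,889.42

Wage Tax: taxable = €42,350.00 − 3×€1,068.00 = €39,146.00
  €4,912.72 + 34.19% × (€39,146.00 − €22,800.00) = €4,912.72 + 34.19% × €16,346.00 = €10,501.42
Unemployment Insurance: 8% × €42,350.00 = €3,388.00
Total: €10,501.42 + €3,388.00 = €13,889.42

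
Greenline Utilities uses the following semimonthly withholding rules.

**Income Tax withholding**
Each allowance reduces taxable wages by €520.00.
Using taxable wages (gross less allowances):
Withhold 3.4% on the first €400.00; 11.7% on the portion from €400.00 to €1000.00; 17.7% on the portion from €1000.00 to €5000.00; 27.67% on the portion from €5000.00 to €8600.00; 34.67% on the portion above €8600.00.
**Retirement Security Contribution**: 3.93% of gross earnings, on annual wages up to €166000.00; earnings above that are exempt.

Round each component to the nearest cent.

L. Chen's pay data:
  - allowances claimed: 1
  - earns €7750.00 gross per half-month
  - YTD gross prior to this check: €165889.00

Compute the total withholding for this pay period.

€1413.20

Income Tax: taxable = €7750.00 − 1×€520.00 = €7230.00
  €791.80 + 27.67% × (€7230.00 − €5000.00) = €791.80 + 27.67% × €2230.00 = €1408.84
Retirement Security Contribution: cap €166000.00 − YTD €165889.00 = €111.00 subject; 3.93% × €111.00 = €4.36
Total: €1408.84 + €4.36 = €1413.20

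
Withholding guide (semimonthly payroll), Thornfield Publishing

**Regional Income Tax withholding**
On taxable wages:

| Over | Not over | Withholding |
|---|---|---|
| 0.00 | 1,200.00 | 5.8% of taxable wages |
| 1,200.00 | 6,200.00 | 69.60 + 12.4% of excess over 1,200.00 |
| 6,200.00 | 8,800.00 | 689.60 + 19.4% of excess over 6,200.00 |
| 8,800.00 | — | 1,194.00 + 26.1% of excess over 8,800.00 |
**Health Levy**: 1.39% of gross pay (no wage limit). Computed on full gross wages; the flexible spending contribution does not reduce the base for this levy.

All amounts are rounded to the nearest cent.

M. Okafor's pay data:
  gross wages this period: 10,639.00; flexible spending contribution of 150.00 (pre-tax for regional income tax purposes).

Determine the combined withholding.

1,782.71

Regional Income Tax: taxable = 10,639.00 − 150.00 = 10,489.00
  1,194.00 + 26.1% × (10,489.00 − 8,800.00) = 1,194.00 + 26.1% × 1,689.00 = 1,634.83
Health Levy: 1.39% × 10,639.00 = 147.88
Total: 1,634.83 + 147.88 = 1,782.71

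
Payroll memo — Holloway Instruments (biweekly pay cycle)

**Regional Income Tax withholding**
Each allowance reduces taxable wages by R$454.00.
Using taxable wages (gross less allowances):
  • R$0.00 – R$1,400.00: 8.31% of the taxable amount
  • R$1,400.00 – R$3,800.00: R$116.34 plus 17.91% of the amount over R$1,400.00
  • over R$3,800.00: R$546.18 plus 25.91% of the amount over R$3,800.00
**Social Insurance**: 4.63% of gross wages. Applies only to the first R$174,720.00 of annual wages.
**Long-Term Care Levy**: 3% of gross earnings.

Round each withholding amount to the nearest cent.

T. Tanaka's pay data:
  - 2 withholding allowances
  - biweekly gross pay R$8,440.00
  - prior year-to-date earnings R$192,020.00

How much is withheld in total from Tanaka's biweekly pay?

R$1,766.34

Regional Income Tax: taxable = R$8,440.00 − 2×R$454.00 = R$7,532.00
  R$546.18 + 25.91% × (R$7,532.00 − R$3,800.00) = R$546.18 + 25.91% × R$3,732.00 = R$1,513.14
Social Insurance: YTD R$192,020.00 ≥ cap R$174,720.00 → R$0.00
Long-Term Care Levy: 3% × R$8,440.00 = R$253.20
Total: R$1,513.14 + R$0.00 + R$253.20 = R$1,766.34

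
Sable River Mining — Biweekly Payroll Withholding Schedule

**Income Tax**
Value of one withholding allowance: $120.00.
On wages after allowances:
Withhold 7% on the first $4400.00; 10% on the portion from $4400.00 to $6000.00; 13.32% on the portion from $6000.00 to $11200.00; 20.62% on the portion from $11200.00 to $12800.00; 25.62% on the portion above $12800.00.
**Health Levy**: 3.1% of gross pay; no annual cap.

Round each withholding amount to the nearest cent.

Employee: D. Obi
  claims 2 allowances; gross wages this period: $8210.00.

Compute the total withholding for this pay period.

$984.91

Income Tax: taxable = $8210.00 − 2×$120.00 = $7970.00
  $468.00 + 13.32% × ($7970.00 − $6000.00) = $468.00 + 13.32% × $1970.00 = $730.40
Health Levy: 3.1% × $8210.00 = $254.51
Total: $730.40 + $254.51 = $984.91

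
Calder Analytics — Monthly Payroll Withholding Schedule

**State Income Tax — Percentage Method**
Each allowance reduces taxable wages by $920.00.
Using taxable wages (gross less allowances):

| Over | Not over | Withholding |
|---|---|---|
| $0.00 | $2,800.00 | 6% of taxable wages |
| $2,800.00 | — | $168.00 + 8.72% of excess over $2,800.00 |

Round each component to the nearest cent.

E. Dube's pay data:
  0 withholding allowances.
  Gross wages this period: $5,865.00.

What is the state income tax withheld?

$435.27

State Income Tax: taxable = $5,865.00
  $168.00 + 8.72% × ($5,865.00 − $2,800.00) = $168.00 + 8.72% × $3,065.00 = $435.27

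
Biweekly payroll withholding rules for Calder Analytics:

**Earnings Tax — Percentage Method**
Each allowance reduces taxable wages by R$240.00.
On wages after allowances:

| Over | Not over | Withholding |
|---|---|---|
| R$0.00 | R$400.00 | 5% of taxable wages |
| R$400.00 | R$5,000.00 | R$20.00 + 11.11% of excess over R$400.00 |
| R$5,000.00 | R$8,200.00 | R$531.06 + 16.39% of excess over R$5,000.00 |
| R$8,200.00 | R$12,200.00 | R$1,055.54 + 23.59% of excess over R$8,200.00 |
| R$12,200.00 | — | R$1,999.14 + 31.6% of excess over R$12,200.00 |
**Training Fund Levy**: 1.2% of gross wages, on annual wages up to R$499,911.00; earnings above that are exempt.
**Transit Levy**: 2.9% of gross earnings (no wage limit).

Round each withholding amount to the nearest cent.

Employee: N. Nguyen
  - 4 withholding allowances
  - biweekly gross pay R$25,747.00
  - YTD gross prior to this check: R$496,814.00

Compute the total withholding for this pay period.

Earnings Tax: taxable = R$25,747.00 − 4×R$240.00 = R$24,787.00
  R$1,999.14 + 31.6% × (R$24,787.00 − R$12,200.00) = R$1,999.14 + 31.6% × R$12,587.00 = R$5,976.63
Training Fund Levy: cap R$499,911.00 − YTD R$496,814.00 = R$3,097.00 subject; 1.2% × R$3,097.00 = R$37.16
Transit Levy: 2.9% × R$25,747.00 = R$746.66
Total: R$5,976.63 + R$37.16 + R$746.66 = R$6,760.45

R$6,760.45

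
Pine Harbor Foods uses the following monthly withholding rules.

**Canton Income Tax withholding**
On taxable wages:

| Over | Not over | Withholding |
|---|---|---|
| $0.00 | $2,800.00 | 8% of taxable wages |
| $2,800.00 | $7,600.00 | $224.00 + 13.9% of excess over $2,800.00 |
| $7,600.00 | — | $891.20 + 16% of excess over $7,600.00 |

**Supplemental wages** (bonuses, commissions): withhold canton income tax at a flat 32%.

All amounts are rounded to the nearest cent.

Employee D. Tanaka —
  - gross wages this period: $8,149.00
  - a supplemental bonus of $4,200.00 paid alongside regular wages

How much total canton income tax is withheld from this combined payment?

Canton Income Tax: taxable = $8,149.00
  $891.20 + 16% × ($8,149.00 − $7,600.00) = $891.20 + 16% × $549.00 = $979.04
Supplemental (32% flat on bonus): 32% × $4,200.00 = $1,344.00
Total canton income tax: $979.04 + $1,344.00 = $2,323.04

$2,323.04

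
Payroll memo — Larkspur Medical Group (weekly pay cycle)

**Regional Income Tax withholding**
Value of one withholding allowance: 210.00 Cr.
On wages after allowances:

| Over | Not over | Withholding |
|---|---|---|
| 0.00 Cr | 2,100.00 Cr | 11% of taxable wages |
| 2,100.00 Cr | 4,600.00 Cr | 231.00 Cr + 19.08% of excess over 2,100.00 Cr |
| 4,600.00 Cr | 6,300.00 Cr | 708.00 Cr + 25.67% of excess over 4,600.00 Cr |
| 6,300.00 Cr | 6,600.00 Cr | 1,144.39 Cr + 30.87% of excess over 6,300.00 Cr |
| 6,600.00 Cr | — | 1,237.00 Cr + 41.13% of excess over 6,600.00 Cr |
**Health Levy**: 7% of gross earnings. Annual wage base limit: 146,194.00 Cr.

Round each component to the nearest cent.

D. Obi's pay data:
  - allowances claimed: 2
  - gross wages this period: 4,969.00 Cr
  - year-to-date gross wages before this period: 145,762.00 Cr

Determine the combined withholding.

728.51 Cr

Regional Income Tax: taxable = 4,969.00 Cr − 2×210.00 Cr = 4,549.00 Cr
  231.00 Cr + 19.08% × (4,549.00 Cr − 2,100.00 Cr) = 231.00 Cr + 19.08% × 2,449.00 Cr = 698.27 Cr
Health Levy: cap 146,194.00 Cr − YTD 145,762.00 Cr = 432.00 Cr subject; 7% × 432.00 Cr = 30.24 Cr
Total: 698.27 Cr + 30.24 Cr = 728.51 Cr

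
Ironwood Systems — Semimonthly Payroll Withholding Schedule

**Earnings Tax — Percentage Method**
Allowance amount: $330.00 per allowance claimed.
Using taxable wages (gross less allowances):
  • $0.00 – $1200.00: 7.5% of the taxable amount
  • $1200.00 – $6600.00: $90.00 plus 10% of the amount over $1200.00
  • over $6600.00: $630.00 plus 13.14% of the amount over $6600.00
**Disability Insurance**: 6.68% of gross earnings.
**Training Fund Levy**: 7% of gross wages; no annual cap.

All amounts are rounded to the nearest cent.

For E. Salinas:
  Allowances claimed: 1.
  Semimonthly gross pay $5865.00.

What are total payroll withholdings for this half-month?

$1325.83

Earnings Tax: taxable = $5865.00 − 1×$330.00 = $5535.00
  $90.00 + 10% × ($5535.00 − $1200.00) = $90.00 + 10% × $4335.00 = $523.50
Disability Insurance: 6.68% × $5865.00 = $391.78
Training Fund Levy: 7% × $5865.00 = $410.55
Total: $523.50 + $391.78 + $410.55 = $1325.83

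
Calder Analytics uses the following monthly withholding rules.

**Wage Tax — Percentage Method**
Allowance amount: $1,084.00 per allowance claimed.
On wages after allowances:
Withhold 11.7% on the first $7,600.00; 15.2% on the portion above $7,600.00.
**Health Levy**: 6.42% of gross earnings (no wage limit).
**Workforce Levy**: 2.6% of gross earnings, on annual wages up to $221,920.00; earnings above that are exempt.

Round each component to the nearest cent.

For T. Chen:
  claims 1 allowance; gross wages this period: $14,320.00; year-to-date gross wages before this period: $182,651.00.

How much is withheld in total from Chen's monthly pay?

$3,037.53

Wage Tax: taxable = $14,320.00 − 1×$1,084.00 = $13,236.00
  $889.20 + 15.2% × ($13,236.00 − $7,600.00) = $889.20 + 15.2% × $5,636.00 = $1,745.87
Health Levy: 6.42% × $14,320.00 = $919.34
Workforce Levy: 2.6% × $14,320.00 = $372.32
Total: $1,745.87 + $919.34 + $372.32 = $3,037.53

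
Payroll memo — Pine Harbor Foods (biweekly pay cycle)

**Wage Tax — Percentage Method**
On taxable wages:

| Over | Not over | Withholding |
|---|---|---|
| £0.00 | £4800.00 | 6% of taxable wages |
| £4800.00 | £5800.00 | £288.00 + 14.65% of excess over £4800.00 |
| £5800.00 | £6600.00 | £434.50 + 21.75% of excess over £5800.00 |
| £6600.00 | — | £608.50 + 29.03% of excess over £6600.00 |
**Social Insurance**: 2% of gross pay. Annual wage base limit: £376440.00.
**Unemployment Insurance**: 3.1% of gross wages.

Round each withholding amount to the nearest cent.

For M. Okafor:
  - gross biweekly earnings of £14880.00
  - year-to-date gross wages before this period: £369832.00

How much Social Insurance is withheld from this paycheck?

£132.16

Social Insurance: cap £376440.00 − YTD £369832.00 = £6608.00 subject; 2% × £6608.00 = £132.16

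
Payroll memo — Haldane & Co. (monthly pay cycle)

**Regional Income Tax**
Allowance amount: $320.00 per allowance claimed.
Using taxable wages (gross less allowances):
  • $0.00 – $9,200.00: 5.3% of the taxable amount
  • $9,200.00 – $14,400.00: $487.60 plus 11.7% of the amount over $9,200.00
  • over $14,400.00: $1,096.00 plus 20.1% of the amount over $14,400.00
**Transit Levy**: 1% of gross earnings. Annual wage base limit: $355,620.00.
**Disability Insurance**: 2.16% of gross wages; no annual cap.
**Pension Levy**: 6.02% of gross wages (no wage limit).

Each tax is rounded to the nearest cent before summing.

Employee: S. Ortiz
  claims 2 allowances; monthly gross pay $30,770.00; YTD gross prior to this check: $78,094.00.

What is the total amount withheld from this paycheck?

$7,082.41

Regional Income Tax: taxable = $30,770.00 − 2×$320.00 = $30,130.00
  $1,096.00 + 20.1% × ($30,130.00 − $14,400.00) = $1,096.00 + 20.1% × $15,730.00 = $4,257.73
Transit Levy: 1% × $30,770.00 = $307.70
Disability Insurance: 2.16% × $30,770.00 = $664.63
Pension Levy: 6.02% × $30,770.00 = $1,852.35
Total: $4,257.73 + $307.70 + $664.63 + $1,852.35 = $7,082.41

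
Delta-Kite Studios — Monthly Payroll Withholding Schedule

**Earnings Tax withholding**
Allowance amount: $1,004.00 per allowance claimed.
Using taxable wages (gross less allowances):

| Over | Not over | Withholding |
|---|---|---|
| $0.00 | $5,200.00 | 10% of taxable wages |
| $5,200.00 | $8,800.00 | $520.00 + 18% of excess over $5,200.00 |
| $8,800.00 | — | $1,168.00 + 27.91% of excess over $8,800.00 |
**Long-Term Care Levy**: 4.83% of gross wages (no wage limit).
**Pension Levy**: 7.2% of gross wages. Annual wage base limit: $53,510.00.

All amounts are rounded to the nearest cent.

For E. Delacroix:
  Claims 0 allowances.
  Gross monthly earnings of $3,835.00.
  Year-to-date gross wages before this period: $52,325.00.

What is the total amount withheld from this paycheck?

Earnings Tax: taxable = $3,835.00
  10% × $3,835.00 = $383.50
Long-Term Care Levy: 4.83% × $3,835.00 = $185.23
Pension Levy: cap $53,510.00 − YTD $52,325.00 = $1,185.00 subject; 7.2% × $1,185.00 = $85.32
Total: $383.50 + $185.23 + $85.32 = $654.05

$654.05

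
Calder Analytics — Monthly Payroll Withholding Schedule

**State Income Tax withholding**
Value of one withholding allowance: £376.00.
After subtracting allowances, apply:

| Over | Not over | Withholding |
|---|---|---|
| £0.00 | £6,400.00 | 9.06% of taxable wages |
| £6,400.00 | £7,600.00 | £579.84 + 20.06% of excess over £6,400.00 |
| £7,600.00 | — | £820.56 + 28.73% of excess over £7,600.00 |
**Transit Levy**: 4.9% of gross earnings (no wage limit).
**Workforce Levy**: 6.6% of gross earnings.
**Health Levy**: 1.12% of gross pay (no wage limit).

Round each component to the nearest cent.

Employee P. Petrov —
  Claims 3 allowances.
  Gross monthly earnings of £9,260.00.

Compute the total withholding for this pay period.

£2,142.01

State Income Tax: taxable = £9,260.00 − 3×£376.00 = £8,132.00
  £820.56 + 28.73% × (£8,132.00 − £7,600.00) = £820.56 + 28.73% × £532.00 = £973.40
Transit Levy: 4.9% × £9,260.00 = £453.74
Workforce Levy: 6.6% × £9,260.00 = £611.16
Health Levy: 1.12% × £9,260.00 = £103.71
Total: £973.40 + £453.74 + £611.16 + £103.71 = £2,142.01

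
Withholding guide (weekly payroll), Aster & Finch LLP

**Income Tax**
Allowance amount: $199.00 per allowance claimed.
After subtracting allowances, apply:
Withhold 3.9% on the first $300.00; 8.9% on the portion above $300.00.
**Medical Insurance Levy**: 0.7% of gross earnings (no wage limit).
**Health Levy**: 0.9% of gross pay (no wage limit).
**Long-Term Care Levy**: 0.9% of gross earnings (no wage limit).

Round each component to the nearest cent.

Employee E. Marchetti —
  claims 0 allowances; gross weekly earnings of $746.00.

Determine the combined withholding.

$70.03

Income Tax: taxable = $746.00
  $11.70 + 8.9% × ($746.00 − $300.00) = $11.70 + 8.9% × $446.00 = $51.39
Medical Insurance Levy: 0.7% × $746.00 = $5.22
Health Levy: 0.9% × $746.00 = $6.71
Long-Term Care Levy: 0.9% × $746.00 = $6.71
Total: $51.39 + $5.22 + $6.71 + $6.71 = $70.03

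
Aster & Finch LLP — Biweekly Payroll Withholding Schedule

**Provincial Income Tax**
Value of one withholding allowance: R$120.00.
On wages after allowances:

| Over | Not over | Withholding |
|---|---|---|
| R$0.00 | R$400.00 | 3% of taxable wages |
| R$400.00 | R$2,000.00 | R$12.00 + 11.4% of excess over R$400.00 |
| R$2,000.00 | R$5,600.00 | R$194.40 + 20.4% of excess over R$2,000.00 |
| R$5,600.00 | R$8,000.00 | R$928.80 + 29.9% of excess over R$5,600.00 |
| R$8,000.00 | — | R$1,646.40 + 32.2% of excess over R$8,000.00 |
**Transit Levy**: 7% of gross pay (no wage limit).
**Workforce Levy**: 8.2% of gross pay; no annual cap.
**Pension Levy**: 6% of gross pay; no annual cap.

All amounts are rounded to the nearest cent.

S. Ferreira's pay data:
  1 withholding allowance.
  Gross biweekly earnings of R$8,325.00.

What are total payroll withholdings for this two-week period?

Provincial Income Tax: taxable = R$8,325.00 − 1×R$120.00 = R$8,205.00
  R$1,646.40 + 32.2% × (R$8,205.00 − R$8,000.00) = R$1,646.40 + 32.2% × R$205.00 = R$1,712.41
Transit Levy: 7% × R$8,325.00 = R$582.75
Workforce Levy: 8.2% × R$8,325.00 = R$682.65
Pension Levy: 6% × R$8,325.00 = R$499.50
Total: R$1,712.41 + R$582.75 + R$682.65 + R$499.50 = R$3,477.31

R$3,477.31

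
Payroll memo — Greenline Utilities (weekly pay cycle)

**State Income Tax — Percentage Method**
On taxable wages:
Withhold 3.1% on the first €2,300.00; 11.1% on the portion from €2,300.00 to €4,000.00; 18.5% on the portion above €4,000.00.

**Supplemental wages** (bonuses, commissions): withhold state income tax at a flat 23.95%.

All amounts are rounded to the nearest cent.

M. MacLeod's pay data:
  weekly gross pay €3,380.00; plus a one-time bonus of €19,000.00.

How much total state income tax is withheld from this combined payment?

State Income Tax: taxable = €3,380.00
  €71.30 + 11.1% × (€3,380.00 − €2,300.00) = €71.30 + 11.1% × €1,080.00 = €191.18
Supplemental (23.95% flat on bonus): 23.95% × €19,000.00 = €4,550.50
Total state income tax: €191.18 + €4,550.50 = €4,741.68

€4,741.68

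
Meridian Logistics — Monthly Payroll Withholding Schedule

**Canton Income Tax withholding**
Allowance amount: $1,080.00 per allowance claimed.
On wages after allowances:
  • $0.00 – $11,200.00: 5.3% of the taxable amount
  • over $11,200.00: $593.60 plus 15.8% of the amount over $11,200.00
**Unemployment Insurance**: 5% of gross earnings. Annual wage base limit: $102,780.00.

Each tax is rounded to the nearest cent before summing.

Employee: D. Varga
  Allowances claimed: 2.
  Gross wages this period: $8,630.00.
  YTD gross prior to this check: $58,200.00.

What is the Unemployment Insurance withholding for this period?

$431.50

Unemployment Insurance: 5% × $8,630.00 = $431.50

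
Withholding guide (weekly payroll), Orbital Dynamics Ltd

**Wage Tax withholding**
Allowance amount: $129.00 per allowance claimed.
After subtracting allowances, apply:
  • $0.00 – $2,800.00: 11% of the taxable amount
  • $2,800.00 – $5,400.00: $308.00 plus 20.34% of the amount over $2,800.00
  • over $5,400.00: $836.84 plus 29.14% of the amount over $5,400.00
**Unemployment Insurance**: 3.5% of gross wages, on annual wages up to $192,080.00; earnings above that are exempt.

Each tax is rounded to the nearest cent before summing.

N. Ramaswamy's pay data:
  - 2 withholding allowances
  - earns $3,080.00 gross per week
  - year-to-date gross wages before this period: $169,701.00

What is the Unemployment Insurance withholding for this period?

$107.80

Unemployment Insurance: 3.5% × $3,080.00 = $107.80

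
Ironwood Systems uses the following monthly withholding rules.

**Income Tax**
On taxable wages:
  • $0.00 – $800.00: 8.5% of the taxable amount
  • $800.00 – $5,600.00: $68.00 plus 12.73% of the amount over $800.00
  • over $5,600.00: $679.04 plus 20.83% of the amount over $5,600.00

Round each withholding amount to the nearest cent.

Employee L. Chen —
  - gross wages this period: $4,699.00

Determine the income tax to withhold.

$564.34

Income Tax: taxable = $4,699.00
  $68.00 + 12.73% × ($4,699.00 − $800.00) = $68.00 + 12.73% × $3,899.00 = $564.34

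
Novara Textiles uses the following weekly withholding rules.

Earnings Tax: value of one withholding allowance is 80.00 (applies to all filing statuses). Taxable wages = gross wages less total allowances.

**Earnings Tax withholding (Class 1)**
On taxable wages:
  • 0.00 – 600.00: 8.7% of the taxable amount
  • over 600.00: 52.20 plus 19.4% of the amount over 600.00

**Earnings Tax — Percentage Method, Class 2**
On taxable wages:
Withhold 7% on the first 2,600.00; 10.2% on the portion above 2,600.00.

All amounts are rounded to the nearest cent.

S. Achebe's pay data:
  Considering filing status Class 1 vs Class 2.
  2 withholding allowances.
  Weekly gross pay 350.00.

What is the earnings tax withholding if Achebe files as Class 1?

Earnings Tax (Class 1): taxable = 350.00 − 2×80.00 = 190.00
  8.7% × 190.00 = 16.53

16.53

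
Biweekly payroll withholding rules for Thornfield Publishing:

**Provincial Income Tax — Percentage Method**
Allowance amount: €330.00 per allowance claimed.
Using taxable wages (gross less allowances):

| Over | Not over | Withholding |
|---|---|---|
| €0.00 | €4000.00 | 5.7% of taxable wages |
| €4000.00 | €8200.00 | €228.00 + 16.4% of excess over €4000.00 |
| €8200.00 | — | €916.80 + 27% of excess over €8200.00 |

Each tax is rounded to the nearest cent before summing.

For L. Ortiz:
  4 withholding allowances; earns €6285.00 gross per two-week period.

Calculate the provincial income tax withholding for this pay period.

Provincial Income Tax: taxable = €6285.00 − 4×€330.00 = €4965.00
  €228.00 + 16.4% × (€4965.00 − €4000.00) = €228.00 + 16.4% × €965.00 = €386.26

€386.26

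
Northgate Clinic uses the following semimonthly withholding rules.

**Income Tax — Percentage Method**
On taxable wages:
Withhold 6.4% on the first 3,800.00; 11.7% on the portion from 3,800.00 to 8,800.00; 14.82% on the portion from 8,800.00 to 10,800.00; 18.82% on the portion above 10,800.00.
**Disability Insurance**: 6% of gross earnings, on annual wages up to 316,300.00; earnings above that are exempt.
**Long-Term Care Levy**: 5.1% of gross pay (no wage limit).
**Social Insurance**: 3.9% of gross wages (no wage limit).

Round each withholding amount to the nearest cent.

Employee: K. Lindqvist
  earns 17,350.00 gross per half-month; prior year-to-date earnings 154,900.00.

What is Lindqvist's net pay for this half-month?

12,390.19

Income Tax: taxable = 17,350.00
  1,124.60 + 18.82% × (17,350.00 − 10,800.00) = 1,124.60 + 18.82% × 6,550.00 = 2,357.31
Disability Insurance: 6% × 17,350.00 = 1,041.00
Long-Term Care Levy: 5.1% × 17,350.00 = 884.85
Social Insurance: 3.9% × 17,350.00 = 676.65
Total withheld: 2,357.31 + 1,041.00 + 884.85 + 676.65 = 4,959.81
Net pay: 17,350.00 − 4,959.81 = 12,390.19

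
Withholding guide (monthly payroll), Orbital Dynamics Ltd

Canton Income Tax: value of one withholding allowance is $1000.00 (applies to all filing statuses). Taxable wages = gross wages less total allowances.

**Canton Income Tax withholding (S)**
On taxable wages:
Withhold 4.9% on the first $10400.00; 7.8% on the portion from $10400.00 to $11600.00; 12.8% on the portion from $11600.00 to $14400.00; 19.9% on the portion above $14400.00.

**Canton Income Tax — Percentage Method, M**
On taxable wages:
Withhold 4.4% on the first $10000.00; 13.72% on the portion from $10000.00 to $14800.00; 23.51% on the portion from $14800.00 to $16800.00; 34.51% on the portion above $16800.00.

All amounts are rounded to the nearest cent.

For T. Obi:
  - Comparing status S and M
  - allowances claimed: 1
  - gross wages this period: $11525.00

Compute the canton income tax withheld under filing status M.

Canton Income Tax (M): taxable = $11525.00 − 1×$1000.00 = $10525.00
  $440.00 + 13.72% × ($10525.00 − $10000.00) = $440.00 + 13.72% × $525.00 = $512.03

$512.03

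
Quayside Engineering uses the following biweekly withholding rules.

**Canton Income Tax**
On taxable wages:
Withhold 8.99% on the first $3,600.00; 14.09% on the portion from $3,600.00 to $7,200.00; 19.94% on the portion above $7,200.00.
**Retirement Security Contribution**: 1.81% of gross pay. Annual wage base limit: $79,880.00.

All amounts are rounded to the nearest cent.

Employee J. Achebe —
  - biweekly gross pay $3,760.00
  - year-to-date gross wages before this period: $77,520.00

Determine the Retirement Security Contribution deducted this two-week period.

$42.72

Retirement Security Contribution: cap $79,880.00 − YTD $77,520.00 = $2,360.00 subject; 1.81% × $2,360.00 = $42.72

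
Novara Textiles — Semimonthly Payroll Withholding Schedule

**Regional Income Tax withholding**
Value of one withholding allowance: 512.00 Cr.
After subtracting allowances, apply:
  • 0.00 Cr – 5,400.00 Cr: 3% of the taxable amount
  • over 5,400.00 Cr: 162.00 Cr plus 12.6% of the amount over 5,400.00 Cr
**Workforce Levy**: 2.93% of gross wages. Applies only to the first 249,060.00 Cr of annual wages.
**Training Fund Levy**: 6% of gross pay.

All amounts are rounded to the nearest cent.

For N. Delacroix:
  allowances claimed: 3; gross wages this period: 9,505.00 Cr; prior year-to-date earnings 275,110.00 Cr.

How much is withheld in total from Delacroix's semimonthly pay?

Regional Income Tax: taxable = 9,505.00 Cr − 3×512.00 Cr = 7,969.00 Cr
  162.00 Cr + 12.6% × (7,969.00 Cr − 5,400.00 Cr) = 162.00 Cr + 12.6% × 2,569.00 Cr = 485.69 Cr
Workforce Levy: YTD 275,110.00 Cr ≥ cap 249,060.00 Cr → 0.00 Cr
Training Fund Levy: 6% × 9,505.00 Cr = 570.30 Cr
Total: 485.69 Cr + 0.00 Cr + 570.30 Cr = 1,055.99 Cr

1,055.99 Cr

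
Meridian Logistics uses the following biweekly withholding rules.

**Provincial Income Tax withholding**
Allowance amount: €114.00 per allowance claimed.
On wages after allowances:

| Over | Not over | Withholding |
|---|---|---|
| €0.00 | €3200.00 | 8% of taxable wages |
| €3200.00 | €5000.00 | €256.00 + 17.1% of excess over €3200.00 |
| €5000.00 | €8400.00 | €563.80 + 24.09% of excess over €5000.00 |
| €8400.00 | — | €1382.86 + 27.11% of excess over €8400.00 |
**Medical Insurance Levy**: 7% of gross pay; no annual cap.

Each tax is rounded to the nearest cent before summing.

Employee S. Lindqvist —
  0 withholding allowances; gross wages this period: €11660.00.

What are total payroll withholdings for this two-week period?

Provincial Income Tax: taxable = €11660.00
  €1382.86 + 27.11% × (€11660.00 − €8400.00) = €1382.86 + 27.11% × €3260.00 = €2266.65
Medical Insurance Levy: 7% × €11660.00 = €816.20
Total: €2266.65 + €816.20 = €3082.85

€3082.85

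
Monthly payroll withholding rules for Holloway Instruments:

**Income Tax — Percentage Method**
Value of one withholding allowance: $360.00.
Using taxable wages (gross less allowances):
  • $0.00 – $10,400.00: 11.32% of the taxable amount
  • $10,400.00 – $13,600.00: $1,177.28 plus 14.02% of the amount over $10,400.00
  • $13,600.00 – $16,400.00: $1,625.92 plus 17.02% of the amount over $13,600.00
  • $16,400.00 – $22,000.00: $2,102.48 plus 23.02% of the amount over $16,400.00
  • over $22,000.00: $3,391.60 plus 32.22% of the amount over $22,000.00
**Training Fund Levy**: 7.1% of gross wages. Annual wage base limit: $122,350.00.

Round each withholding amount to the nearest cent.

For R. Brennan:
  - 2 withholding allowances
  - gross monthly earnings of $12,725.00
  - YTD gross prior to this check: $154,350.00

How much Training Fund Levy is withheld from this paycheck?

Training Fund Levy: YTD $154,350.00 ≥ cap $122,350.00 → $0.00

$0.00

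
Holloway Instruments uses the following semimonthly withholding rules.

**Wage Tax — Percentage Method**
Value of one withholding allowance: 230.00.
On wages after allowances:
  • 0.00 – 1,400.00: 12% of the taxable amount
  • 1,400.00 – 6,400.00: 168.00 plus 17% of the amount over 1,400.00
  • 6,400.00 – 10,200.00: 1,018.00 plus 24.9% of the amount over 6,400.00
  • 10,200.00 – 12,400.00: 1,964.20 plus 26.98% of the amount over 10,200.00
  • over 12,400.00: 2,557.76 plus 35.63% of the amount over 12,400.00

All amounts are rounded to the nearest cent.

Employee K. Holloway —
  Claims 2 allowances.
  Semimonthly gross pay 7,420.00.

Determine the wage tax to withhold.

1,157.44

Wage Tax: taxable = 7,420.00 − 2×230.00 = 6,960.00
  1,018.00 + 24.9% × (6,960.00 − 6,400.00) = 1,018.00 + 24.9% × 560.00 = 1,157.44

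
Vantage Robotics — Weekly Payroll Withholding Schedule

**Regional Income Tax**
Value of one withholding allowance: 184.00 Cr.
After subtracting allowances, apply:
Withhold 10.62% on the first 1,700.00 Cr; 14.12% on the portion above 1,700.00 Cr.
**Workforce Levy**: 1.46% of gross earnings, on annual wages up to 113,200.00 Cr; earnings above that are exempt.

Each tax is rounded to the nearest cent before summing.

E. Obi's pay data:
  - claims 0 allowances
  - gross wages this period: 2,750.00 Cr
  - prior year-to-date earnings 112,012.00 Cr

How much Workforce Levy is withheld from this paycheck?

17.34 Cr

Workforce Levy: cap 113,200.00 Cr − YTD 112,012.00 Cr = 1,188.00 Cr subject; 1.46% × 1,188.00 Cr = 17.34 Cr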